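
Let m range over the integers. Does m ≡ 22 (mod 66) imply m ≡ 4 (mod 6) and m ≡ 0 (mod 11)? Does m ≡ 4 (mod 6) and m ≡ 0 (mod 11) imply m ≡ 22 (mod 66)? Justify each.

Both directions hold.

(⟹) Suppose m ≡ 22 (mod 66); write m = 66j + 22. Since 6 ∣ 66, reducing mod 6 gives m ≡ 22 ≡ 4 (mod 6); since 11 ∣ 66, reducing mod 11 gives m ≡ 22 ≡ 0 (mod 11).

(⟸) Conversely, if m ≡ 4 (mod 6) and m ≡ 0 (mod 11), then by the Chinese remainder theorem m ≡ 22 (mod 66). This is exactly m ≡ 22 (mod 66).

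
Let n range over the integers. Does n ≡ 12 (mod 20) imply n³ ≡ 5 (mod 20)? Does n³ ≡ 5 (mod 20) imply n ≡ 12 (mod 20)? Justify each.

Neither implication holds.

(⇒) This fails: take n = 12. Then 12 ≡ 12 (mod 20), but 12³ = 1728 ≡ 8 (mod 20), not 5.

(⇐) This fails: take n = 5. Then 5³ = 125 ≡ 5 (mod 20), yet 5 ≡ 5 (mod 20), not 12.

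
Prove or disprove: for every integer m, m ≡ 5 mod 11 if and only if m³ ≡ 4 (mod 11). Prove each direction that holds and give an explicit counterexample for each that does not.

(⇒) Suppose m ≡ 5 mod 11. Write m = 11j + 5. Then (11j + 5)³ = 1331j³ + 1815j² + 825j + 125 = 11(121j³ + 165j² + 75j + 11) + 4, so m³ ≡ 4 (mod 11).

(⇐) Conversely, suppose m³ ≡ 4 (mod 11). The only residue r in {0, …, 10} with r³ ≡ 4 (mod 11) is r = 5, so m ≡ 5 (mod 11).

Both directions hold; the statement is true.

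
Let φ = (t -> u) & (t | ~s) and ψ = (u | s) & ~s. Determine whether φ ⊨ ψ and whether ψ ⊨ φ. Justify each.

Not equivalent: only (⇐) holds.

[⇒] This fails. Under s = F, t = F, u = F, the left side is true but the right side is false.

[⇐] Assume the antecedent. If s is true, the antecedent cannot hold. If s is false, the antecedent forces (s = F, t = F, u = T) or (s = F, t = T, u = T), and (t -> u) & (t | ~s) holds there. Either way (t -> u) & (t | ~s) holds.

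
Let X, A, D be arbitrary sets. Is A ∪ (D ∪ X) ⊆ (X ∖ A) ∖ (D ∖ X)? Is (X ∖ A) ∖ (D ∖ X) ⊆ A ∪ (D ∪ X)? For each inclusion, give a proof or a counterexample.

(⊆) fails; (⊇) holds.

(⊆) This inclusion fails. Take X = ∅, A = {1}, D = ∅; then 1 ∈ A ∪ (D ∪ X) but 1 ∉ (X ∖ A) ∖ (D ∖ X).

(⊇) Let x ∈ (X ∖ A) ∖ (D ∖ X). Then either x ∈ X and x ∉ A, D; or x ∈ X ∩ D and x ∉ A. In each case x ∈ A ∪ (D ∪ X), so (X ∖ A) ∖ (D ∖ X) ⊆ A ∪ (D ∪ X).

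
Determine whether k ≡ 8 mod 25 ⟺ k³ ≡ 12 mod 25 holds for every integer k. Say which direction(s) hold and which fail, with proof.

(⇒) Suppose k ≡ 8 mod 25. Write k = 25j + 8. Then (25j + 8)³ = 15625j³ + 15000j² + 4800j + 512 = 25(625j³ + 600j² + 192j + 20) + 12, so k³ ≡ 12 (mod 25).

(⇐) Conversely, suppose k³ ≡ 12 (mod 25). The only residue r in {0, …, 24} with r³ ≡ 12 (mod 25) is r = 8, so k ≡ 8 (mod 25).

Both directions hold; the statement is true.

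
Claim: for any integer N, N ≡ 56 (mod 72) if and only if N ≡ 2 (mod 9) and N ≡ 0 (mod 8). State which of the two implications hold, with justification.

(⇐) If N ≡ 2 (mod 9) and N ≡ 0 (mod 8), then by the Chinese remainder theorem N ≡ 56 (mod 72). This is exactly N ≡ 56 (mod 72).

(⇒) Suppose N ≡ 56 (mod 72); write N = 72j + 56. Since 9 ∣ 72, reducing mod 9 gives N ≡ 56 ≡ 2 (mod 9); since 8 ∣ 72, reducing mod 8 gives N ≡ 56 ≡ 0 (mod 8).

The biconditional holds.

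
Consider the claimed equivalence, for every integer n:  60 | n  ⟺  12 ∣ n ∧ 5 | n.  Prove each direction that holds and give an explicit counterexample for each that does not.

(→) If 60 ∣ n, write n = 60q. Since 60 = 5·12, n = 12·(5q), so 12 ∣ n; and since 60 = 12·5, n = 5·(12q), so 5 ∣ n.

(←) Suppose 12 ∣ n and 5 ∣ n. Any common multiple of 12 and 5 is a multiple of their lcm; here gcd(12, 5) = 1, so lcm(12, 5) = 12·5 = 60, so 60 ∣ n.

The biconditional holds.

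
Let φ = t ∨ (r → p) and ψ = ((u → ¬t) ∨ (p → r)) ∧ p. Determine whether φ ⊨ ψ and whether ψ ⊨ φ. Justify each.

(⇒) fails; (⇐) holds.

(⇒) This fails. Under t = F, p = F, r = F, u = F, the left side is true but the right side is false.

(⇐) Assume the antecedent. If p is true, t ∨ (r → p) reduces to true regardless of the other variables. If p is false, the antecedent cannot hold. Either way t ∨ (r → p) holds.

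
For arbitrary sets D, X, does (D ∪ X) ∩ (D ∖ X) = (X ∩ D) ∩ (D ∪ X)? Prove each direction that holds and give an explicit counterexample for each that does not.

Forward inclusion. This inclusion fails. Take D = {1}, X = ∅; then 1 ∈ (D ∪ X) ∩ (D ∖ X) but 1 ∉ (X ∩ D) ∩ (D ∪ X).

Reverse inclusion. This inclusion fails. Take D = {1}, X = {1}; then 1 ∈ (X ∩ D) ∩ (D ∪ X) but 1 ∉ (D ∪ X) ∩ (D ∖ X).

Neither inclusion holds.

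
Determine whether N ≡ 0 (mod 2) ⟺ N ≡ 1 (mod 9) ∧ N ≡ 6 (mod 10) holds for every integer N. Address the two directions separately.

The forward direction fails; the converse holds.

Forward direction. This fails: N = 0 gives 0 ≡ 0 (mod 2) but 0 ≡ 0 (mod 9), so the conjunction on the right does not hold.

Converse. If N ≡ 1 (mod 9) and N ≡ 6 (mod 10), then by the Chinese remainder theorem N ≡ 46 (mod 90). Since 46 ≡ 0 (mod 2) and 2 ∣ 90, we get N ≡ 0 (mod 2).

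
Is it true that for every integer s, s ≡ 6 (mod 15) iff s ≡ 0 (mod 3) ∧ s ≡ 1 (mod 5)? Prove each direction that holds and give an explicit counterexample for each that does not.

Equivalent; both directions hold.

(→) Suppose s ≡ 6 (mod 15); write s = 15j + 6. Since 3 ∣ 15, reducing mod 3 gives s ≡ 6 ≡ 0 (mod 3); since 5 ∣ 15, reducing mod 5 gives s ≡ 6 ≡ 1 (mod 5).

(←) Conversely, if s ≡ 0 (mod 3) and s ≡ 1 (mod 5), then by the Chinese remainder theorem s ≡ 6 (mod 15). This is exactly s ≡ 6 (mod 15).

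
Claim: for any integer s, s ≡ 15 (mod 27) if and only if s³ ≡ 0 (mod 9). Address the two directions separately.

Only the forward implication holds.

Forward direction. Suppose s ≡ 15 (mod 27). Then s³ ≡ 15³ = 3375 (mod 27), and since 9 ∣ 27, also s³ ≡ 0 (mod 9).

Converse. This fails: take s = 0. Then 0³ = 0 ≡ 0 (mod 9), yet 0 ≡ 0 (mod 27), not 15.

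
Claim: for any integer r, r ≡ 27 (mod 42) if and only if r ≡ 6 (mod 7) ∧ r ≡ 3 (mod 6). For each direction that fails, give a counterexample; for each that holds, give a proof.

[⇒] Suppose r ≡ 27 (mod 42); write r = 42j + 27. Since 7 ∣ 42, reducing mod 7 gives r ≡ 27 ≡ 6 (mod 7); since 6 ∣ 42, reducing mod 6 gives r ≡ 27 ≡ 3 (mod 6).

[⇐] Conversely, if r ≡ 6 (mod 7) and r ≡ 3 (mod 6), then by the Chinese remainder theorem r ≡ 27 (mod 42). This is exactly r ≡ 27 (mod 42).

Both implications hold.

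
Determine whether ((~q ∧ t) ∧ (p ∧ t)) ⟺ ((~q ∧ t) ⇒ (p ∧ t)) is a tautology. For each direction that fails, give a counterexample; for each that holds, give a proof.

(⇒) Assume the antecedent. If t is true, the antecedent forces (t = T, p = T, q = F), and (~q ∧ t) ⇒ (p ∧ t) holds there. If t is false, the antecedent cannot hold. Either way (~q ∧ t) ⇒ (p ∧ t) holds.

(⇐) This fails. Under t = F, p = F, q = F, the left side is false but the right side is true.

Only the forward direction holds.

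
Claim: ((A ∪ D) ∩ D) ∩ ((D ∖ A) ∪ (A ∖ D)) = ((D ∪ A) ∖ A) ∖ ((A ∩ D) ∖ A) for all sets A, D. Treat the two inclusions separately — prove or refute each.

Forward inclusion. Let x ∈ ((A ∪ D) ∩ D) ∩ ((D ∖ A) ∪ (A ∖ D)). Then x ∈ D and x ∉ A, from which x ∈ ((D ∪ A) ∖ A) ∖ ((A ∩ D) ∖ A).

Reverse inclusion. Let x ∈ ((D ∪ A) ∖ A) ∖ ((A ∩ D) ∖ A). Then x ∈ D and x ∉ A, from which x ∈ ((A ∪ D) ∩ D) ∩ ((D ∖ A) ∪ (A ∖ D)).

Both inclusions hold; the sets are equal.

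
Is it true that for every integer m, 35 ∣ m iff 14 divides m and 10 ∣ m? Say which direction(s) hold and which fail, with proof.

The forward direction fails; the converse holds.

(←) Suppose 14 ∣ m and 10 ∣ m. Any common multiple of 14 and 10 is a multiple of their lcm; here lcm(14, 10) = 14·10/gcd(14, 10) = 140/2 = 70, so 70 ∣ m. Since 35 ∣ 70, it follows that 35 ∣ m.

(→) This fails: take m = 35. Certainly 35 ∣ 35, but 14 ∤ 35.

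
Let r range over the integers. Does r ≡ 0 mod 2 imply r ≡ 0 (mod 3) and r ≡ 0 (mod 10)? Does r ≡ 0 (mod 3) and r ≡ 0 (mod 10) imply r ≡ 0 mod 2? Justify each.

[⇒] This fails: r = 2 gives 2 ≡ 0 (mod 2) but 2 ≡ 2 (mod 3), so the conjunction on the right does not hold.

[⇐] Conversely, if r ≡ 0 (mod 3) and r ≡ 0 (mod 10), then by the Chinese remainder theorem r ≡ 0 (mod 30). Since 0 ≡ 0 (mod 2) and 2 ∣ 30, we get r ≡ 0 (mod 2).

The forward direction fails; the converse holds.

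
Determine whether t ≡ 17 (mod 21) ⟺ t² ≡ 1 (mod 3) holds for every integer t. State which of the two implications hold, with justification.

Only the forward direction holds.

Forward direction. Suppose t ≡ 17 (mod 21). Then t² ≡ 17² = 289 (mod 21), and since 3 ∣ 21, also t² ≡ 1 (mod 3).

Converse. This fails: take t = 1. Then 1² = 1 ≡ 1 (mod 3), yet 1 ≡ 1 (mod 21), not 17.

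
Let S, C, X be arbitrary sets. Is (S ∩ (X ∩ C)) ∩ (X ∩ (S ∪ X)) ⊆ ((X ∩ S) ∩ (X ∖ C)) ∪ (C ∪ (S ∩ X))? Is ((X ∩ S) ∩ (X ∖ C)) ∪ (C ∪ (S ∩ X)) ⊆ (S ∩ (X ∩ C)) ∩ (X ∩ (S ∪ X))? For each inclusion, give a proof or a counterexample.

Forward inclusion. Let x ∈ (S ∩ (X ∩ C)) ∩ (X ∩ (S ∪ X)). Then x ∈ S ∩ C ∩ X, from which x ∈ ((X ∩ S) ∩ (X ∖ C)) ∪ (C ∪ (S ∩ X)).

Reverse inclusion. This inclusion fails. Take S = ∅, C = {1}, X = ∅; then 1 ∈ ((X ∩ S) ∩ (X ∖ C)) ∪ (C ∪ (S ∩ X)) but 1 ∉ (S ∩ (X ∩ C)) ∩ (X ∩ (S ∪ X)).

(⊆) holds; (⊇) fails.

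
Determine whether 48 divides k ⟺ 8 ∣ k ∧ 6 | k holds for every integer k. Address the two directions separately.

(→) If 48 ∣ k, write k = 48q. Since 48 = 6·8, k = 8·(6q), so 8 ∣ k; and since 48 = 8·6, k = 6·(8q), so 6 ∣ k.

(←) This fails: take k = 24. Both 8 ∣ 24 and 6 ∣ 24, yet 24 is not a multiple of 48 (since 24 = 0·48 + 24), so 48 ∤ 24.

The forward direction holds; the converse fails.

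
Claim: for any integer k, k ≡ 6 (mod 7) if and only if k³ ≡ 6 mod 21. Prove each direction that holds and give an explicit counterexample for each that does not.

[⇒] This fails: take k = 13. Then 13 ≡ 6 (mod 7), but 13³ = 2197 ≡ 13 (mod 21), not 6.

[⇐] This fails: take k = 3. Then 3³ = 27 ≡ 6 (mod 21), yet 3 ≡ 3 (mod 7), not 6.

Neither implication holds.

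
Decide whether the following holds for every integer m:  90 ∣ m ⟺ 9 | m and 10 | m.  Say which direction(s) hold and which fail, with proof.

Equivalent; both directions hold.

Forward direction. If 90 ∣ m, write m = 90q. Since 90 = 10·9, m = 9·(10q), so 9 ∣ m; and since 90 = 9·10, m = 10·(9q), so 10 ∣ m.

Converse. Suppose 9 ∣ m and 10 ∣ m. Any common multiple of 9 and 10 is a multiple of their lcm; here gcd(9, 10) = 1, so lcm(9, 10) = 9·10 = 90, so 90 ∣ m.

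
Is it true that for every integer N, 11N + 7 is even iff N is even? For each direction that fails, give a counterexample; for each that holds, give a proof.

[⇒] This fails: N = 7 gives 11N + 7 = 84, which is even, but 7 is odd, not even.

[⇐] This also fails: N = 4 is even, but 11N + 7 = 51 is odd, not even.

Both directions fail.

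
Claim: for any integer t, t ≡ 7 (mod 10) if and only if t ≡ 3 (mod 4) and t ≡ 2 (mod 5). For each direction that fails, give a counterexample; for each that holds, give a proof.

[⇐] If t ≡ 3 (mod 4) and t ≡ 2 (mod 5), then by the Chinese remainder theorem t ≡ 7 (mod 20). Since 7 ≡ 7 (mod 10) and 10 ∣ 20, we get t ≡ 7 (mod 10).

[⇒] This fails: t = 17 gives 17 ≡ 7 (mod 10) but 17 ≡ 1 (mod 4), so the conjunction on the right does not hold.

Only the converse holds.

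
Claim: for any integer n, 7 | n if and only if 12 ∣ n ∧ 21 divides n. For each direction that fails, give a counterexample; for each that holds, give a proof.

(⇒) This fails: take n = 7. Certainly 7 ∣ 7, but 12 ∤ 7.

(⇐) Suppose 12 ∣ n and 21 ∣ n. Any common multiple of 12 and 21 is a multiple of their lcm; here lcm(12, 21) = 12·21/gcd(12, 21) = 252/3 = 84, so 84 ∣ n. Since 7 ∣ 84, it follows that 7 ∣ n.

The forward direction fails; the converse holds.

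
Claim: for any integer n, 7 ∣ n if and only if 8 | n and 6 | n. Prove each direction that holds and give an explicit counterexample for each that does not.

(⇒) This fails: take n = 7. Certainly 7 ∣ 7, but 8 ∤ 7.

(⇐) This fails: take n = 24. Both 8 ∣ 24 and 6 ∣ 24, yet 24 is not a multiple of 7 (since 24 = 3·7 + 3), so 7 ∤ 24.

Both directions fail.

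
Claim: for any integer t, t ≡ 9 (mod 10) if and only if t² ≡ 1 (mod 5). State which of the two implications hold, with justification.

Only the forward implication holds.

(⇒) Suppose t ≡ 9 (mod 10). Then t² ≡ 9² = 81 (mod 10), and since 5 ∣ 10, also t² ≡ 1 (mod 5).

(⇐) This fails: take t = 1. Then 1² = 1 ≡ 1 (mod 5), yet 1 ≡ 1 (mod 10), not 9.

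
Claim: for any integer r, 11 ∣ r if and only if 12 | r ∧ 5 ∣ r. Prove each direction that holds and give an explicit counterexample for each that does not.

(→) This fails: take r = 11. Certainly 11 ∣ 11, but 12 ∤ 11.

(←) This fails: take r = 60. Both 12 ∣ 60 and 5 ∣ 60, yet 60 is not a multiple of 11 (since 60 = 5·11 + 5), so 11 ∤ 60.

Neither implication holds.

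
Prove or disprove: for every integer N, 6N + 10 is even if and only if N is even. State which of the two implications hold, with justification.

Not equivalent: only (⇐) holds.

(⟹) This fails: take N = 3. Then 6N + 10 = 28, which is even, yet N = 3 is odd, not even.

(⟸) Suppose N is even. Since 6 is even, 6N is even for every N, so 6N + 10 has the same parity as 10, which is even. Hence 6N + 10 is even.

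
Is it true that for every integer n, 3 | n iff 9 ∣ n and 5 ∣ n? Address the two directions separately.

[⇐] Suppose 9 ∣ n and 5 ∣ n. Any common multiple of 9 and 5 is a multiple of their lcm; here gcd(9, 5) = 1, so lcm(9, 5) = 9·5 = 45, so 45 ∣ n. Since 3 ∣ 45, it follows that 3 ∣ n.

[⇒] This fails: take n = 3. Certainly 3 ∣ 3, but 9 ∤ 3.

(⇒) fails; (⇐) holds.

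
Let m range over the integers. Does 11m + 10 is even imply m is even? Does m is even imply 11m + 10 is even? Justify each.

[⇒] Suppose 11m + 10 is even. Since 11 is odd, 11m and m have the same parity, so 11m + 10 ≡ m + 10 (mod 2). As 10 is even, 11m + 10 is even exactly when m is even. Thus m is even.

[⇐] Conversely, suppose m is even; write m = 2j. Then 11m + 10 = 11·(2j) + 10 = 2·11j + 10, which is even.

The biconditional holds.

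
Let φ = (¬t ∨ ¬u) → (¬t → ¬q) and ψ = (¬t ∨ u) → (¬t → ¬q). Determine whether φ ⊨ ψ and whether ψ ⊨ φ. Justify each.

Both implications hold.

Forward direction. Assume the antecedent. If t is true, (¬t ∨ u) → (¬t → ¬q) reduces to true regardless of the other variables. If t is false, the antecedent forces (t = F, q = F, u = F) or (t = F, q = F, u = T), and (¬t ∨ u) → (¬t → ¬q) holds there. Either way (¬t ∨ u) → (¬t → ¬q) holds.

Converse. Assume the antecedent. If t is true, (¬t ∨ ¬u) → (¬t → ¬q) reduces to true regardless of the other variables. If t is false, the antecedent forces (t = F, q = F, u = F) or (t = F, q = F, u = T), and (¬t ∨ ¬u) → (¬t → ¬q) holds there. Either way (¬t ∨ ¬u) → (¬t → ¬q) holds.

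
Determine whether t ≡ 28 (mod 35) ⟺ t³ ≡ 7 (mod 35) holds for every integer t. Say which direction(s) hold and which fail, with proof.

(⟹) Suppose t ≡ 28 (mod 35). Write t = 35j + 28. Then (35j + 28)³ = 42875j³ + 102900j² + 82320j + 21952 = 35(1225j³ + 2940j² + 2352j + 627) + 7, so t³ ≡ 7 (mod 35).

(⟸) Conversely, suppose t³ ≡ 7 (mod 35). The only residue r in {0, …, 34} with r³ ≡ 7 (mod 35) is r = 28, so t ≡ 28 (mod 35).

The biconditional holds.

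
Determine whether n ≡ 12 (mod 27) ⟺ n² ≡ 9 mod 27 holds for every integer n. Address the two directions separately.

Only the forward direction holds.

(⇐) This fails: take n = 3. Then 3² = 9 ≡ 9 (mod 27), yet 3 ≡ 3 (mod 27), not 12.

(⇒) Suppose n ≡ 12 (mod 27). Write n = 27j + 12. Then (27j + 12)² = 729j² + 648j + 144 = 27(27j² + 24j + 5) + 9, so n² ≡ 9 (mod 27).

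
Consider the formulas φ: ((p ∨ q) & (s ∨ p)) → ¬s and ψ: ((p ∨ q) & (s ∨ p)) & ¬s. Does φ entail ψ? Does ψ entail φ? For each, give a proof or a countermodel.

(⇒) This fails. Under s = F, q = F, p = F, the left side is true but the right side is false.

(⇐) Assume the antecedent. If s is true, the antecedent cannot hold. If s is false, ((p ∨ q) & (s ∨ p)) → ¬s reduces to true regardless of the other variables. Either way ((p ∨ q) & (s ∨ p)) → ¬s holds.

Not equivalent: only (⇐) holds.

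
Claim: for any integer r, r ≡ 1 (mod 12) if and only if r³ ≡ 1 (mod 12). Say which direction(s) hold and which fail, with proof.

The biconditional holds.

Forward direction. Suppose r ≡ 1 (mod 12). Write r = 12j + 1. Then (12j + 1)³ = 1728j³ + 432j² + 36j + 1 = 12(144j³ + 36j² + 3j) + 1, so r³ ≡ 1 (mod 12).

Converse. Suppose r³ ≡ 1 (mod 12). The only residue r in {0, …, 11} with r³ ≡ 1 (mod 12) is r = 1, so r ≡ 1 (mod 12).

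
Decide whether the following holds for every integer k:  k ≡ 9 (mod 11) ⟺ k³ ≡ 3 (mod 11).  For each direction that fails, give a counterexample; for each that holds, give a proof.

Both directions hold.

(⇒) Suppose k ≡ 9 (mod 11). Write k = 11j + 9. Then (11j + 9)³ = 1331j³ + 3267j² + 2673j + 729 = 11(121j³ + 297j² + 243j + 66) + 3, so k³ ≡ 3 (mod 11).

(⇐) For the converse, argue contrapositively. If k ≢ 9 (mod 11), then k is congruent to one of 0, 1, 2, 3, 4, 5, 6, 7, 8, 10 modulo 11, and these give k³ ≡ 0, 1, 8, 5, 9, 4, 7, 2, 6, 10 respectively — never 3.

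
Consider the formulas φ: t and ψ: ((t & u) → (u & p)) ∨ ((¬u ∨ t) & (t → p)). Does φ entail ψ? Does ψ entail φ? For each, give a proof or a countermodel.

Forward direction. This fails. Under u = T, t = T, p = F, the left side is true but the right side is false.

Converse. This fails. Under u = F, t = F, p = F, the left side is false but the right side is true.

Neither direction holds.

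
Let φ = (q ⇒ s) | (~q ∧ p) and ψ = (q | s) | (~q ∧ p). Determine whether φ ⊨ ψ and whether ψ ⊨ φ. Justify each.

Neither direction holds.

[⇒] This fails. Under p = F, q = F, s = F, the left side is true but the right side is false.

[⇐] This fails. Under p = F, q = T, s = F, the left side is false but the right side is true.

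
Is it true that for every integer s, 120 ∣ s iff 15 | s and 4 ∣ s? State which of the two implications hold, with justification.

[⇒] If 120 ∣ s, write s = 120q. Since 120 = 8·15, s = 15·(8q), so 15 ∣ s; and since 120 = 30·4, s = 4·(30q), so 4 ∣ s.

[⇐] This fails: take s = 60. Both 15 ∣ 60 and 4 ∣ 60, yet 60 is not a multiple of 120 (since 60 = 0·120 + 60), so 120 ∤ 60.

Not equivalent: only (⇒) holds.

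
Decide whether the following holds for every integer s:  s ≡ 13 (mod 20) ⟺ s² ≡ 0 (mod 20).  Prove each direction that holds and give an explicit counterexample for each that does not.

(→) This fails: take s = 13. Then 13 ≡ 13 (mod 20), but 13² = 169 ≡ 9 (mod 20), not 0.

(←) This fails: take s = 0. Then 0² = 0 ≡ 0 (mod 20), yet 0 ≡ 0 (mod 20), not 13.

(⇒) fails and (⇐) fails.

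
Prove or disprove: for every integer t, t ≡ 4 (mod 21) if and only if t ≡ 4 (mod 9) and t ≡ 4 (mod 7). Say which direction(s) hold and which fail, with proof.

(⇒) fails; (⇐) holds.

(⟹) This fails: t = 25 gives 25 ≡ 4 (mod 21) but 25 ≡ 7 (mod 9), so the conjunction on the right does not hold.

(⟸) Conversely, if t ≡ 4 (mod 9) and t ≡ 4 (mod 7), then by the Chinese remainder theorem t ≡ 4 (mod 63). Since 4 ≡ 4 (mod 21) and 21 ∣ 63, we get t ≡ 4 (mod 21).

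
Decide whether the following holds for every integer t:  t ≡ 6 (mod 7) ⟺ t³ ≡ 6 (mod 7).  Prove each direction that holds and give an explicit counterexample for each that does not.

Only the forward implication holds.

[⇒] Suppose t ≡ 6 (mod 7). Write t = 7j + 6. Then (7j + 6)³ = 343j³ + 882j² + 756j + 216 = 7(49j³ + 126j² + 108j + 30) + 6, so t³ ≡ 6 (mod 7).

[⇐] This fails: take t = 3. Then 3³ = 27 ≡ 6 (mod 7), yet 3 ≡ 3 (mod 7), not 6.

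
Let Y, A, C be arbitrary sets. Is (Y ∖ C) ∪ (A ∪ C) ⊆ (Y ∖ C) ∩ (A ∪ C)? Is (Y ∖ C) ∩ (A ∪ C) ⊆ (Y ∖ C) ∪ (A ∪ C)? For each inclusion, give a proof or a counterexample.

Only the reverse inclusion holds.

(⊆) This inclusion fails. Take Y = {1}, A = ∅, C = ∅; then 1 ∈ (Y ∖ C) ∪ (A ∪ C) but 1 ∉ (Y ∖ C) ∩ (A ∪ C).

(⊇) Let x ∈ (Y ∖ C) ∩ (A ∪ C). Then x ∈ Y ∩ A and x ∉ C, from which x ∈ (Y ∖ C) ∪ (A ∪ C).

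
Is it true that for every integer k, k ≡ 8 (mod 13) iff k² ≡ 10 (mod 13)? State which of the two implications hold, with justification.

(→) This fails: take k = 8. Then 8 ≡ 8 (mod 13), but 8² = 64 ≡ 12 (mod 13), not 10.

(←) This fails: take k = 6. Then 6² = 36 ≡ 10 (mod 13), yet 6 ≡ 6 (mod 13), not 8.

Neither implication holds.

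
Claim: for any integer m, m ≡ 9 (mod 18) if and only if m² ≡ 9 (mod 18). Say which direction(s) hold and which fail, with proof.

The forward direction holds; the converse fails.

(→) Suppose m ≡ 9 (mod 18). Write m = 18j + 9. Then (18j + 9)² = 324j² + 324j + 81 = 18(18j² + 18j + 4) + 9, so m² ≡ 9 (mod 18).

(←) This fails: take m = 3. Then 3² = 9 ≡ 9 (mod 18), yet 3 ≡ 3 (mod 18), not 9.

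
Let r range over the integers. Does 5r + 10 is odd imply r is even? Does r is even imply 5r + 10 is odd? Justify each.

(⇒) This fails: r = 3 gives 5r + 10 = 25, which is odd, but 3 is odd, not even.

(⇐) This also fails: r = 2 is even, but 5r + 10 = 20 is even, not odd.

Neither direction holds.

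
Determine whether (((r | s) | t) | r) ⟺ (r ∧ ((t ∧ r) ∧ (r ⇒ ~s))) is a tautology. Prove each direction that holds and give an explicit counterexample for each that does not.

The forward direction fails; the converse holds.

(⟹) This fails. Under s = T, r = F, t = F, the left side is true but the right side is false.

(⟸) Assume the antecedent. If s is true, the antecedent cannot hold. If s is false, the antecedent forces (s = F, r = T, t = T), and ((r | s) | t) | r holds there. Either way ((r | s) | t) | r holds.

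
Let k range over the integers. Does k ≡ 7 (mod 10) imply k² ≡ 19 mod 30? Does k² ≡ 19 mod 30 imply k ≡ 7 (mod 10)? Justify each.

(⇒) fails and (⇐) fails.

[⇒] This fails: take k = 27. Then 27 ≡ 7 (mod 10), but 27² = 729 ≡ 9 (mod 30), not 19.

[⇐] This fails: take k = 13. Then 13² = 169 ≡ 19 (mod 30), yet 13 ≡ 3 (mod 10), not 7.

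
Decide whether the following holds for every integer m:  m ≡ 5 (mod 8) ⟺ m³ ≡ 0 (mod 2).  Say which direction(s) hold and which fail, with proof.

(⟹) This fails: take m = 5. Then 5 ≡ 5 (mod 8), but 5³ = 125 ≡ 1 (mod 2), not 0.

(⟸) This fails: take m = 0. Then 0³ = 0 ≡ 0 (mod 2), yet 0 ≡ 0 (mod 8), not 5.

Neither direction holds.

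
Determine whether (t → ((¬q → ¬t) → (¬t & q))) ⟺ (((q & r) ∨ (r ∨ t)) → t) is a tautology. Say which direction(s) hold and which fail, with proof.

(⟹) This fails. Under t = F, r = T, q = F, the left side is true but the right side is false.

(⟸) This fails. Under t = T, r = F, q = T, the left side is false but the right side is true.

Neither implication holds.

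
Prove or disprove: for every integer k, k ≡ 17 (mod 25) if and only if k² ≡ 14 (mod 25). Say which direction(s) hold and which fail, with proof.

(→) Suppose k ≡ 17 (mod 25). Write k = 25j + 17. Then (25j + 17)² = 625j² + 850j + 289 = 25(25j² + 34j + 11) + 14, so k² ≡ 14 (mod 25).

(←) This fails: take k = 8. Then 8² = 64 ≡ 14 (mod 25), yet 8 ≡ 8 (mod 25), not 17.

Only the forward implication holds.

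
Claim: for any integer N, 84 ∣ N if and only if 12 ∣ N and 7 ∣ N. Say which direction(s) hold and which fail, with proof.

The biconditional holds.

(⟹) If 84 ∣ N, write N = 84q. Since 84 = 7·12, N = 12·(7q), so 12 ∣ N; and since 84 = 12·7, N = 7·(12q), so 7 ∣ N.

(⟸) Suppose 12 ∣ N and 7 ∣ N. Any common multiple of 12 and 7 is a multiple of their lcm; here gcd(12, 7) = 1, so lcm(12, 7) = 12·7 = 84, so 84 ∣ N.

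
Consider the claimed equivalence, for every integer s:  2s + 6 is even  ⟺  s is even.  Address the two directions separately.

The forward direction fails; the converse holds.

(→) This fails: take s = 1. Then 2s + 6 = 8, which is even, yet s = 1 is odd, not even.

(←) Suppose s is even. Since 2 is even, 2s is even for every s, so 2s + 6 has the same parity as 6, which is even. Hence 2s + 6 is even.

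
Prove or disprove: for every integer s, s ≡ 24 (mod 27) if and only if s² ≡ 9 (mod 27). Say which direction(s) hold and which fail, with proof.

(⇐) This fails: take s = 3. Then 3² = 9 ≡ 9 (mod 27), yet 3 ≡ 3 (mod 27), not 24.

(⇒) Suppose s ≡ 24 (mod 27). Write s = 27j + 24. Then (27j + 24)² = 729j² + 1296j + 576 = 27(27j² + 48j + 21) + 9, so s² ≡ 9 (mod 27).

(⇒) holds; (⇐) fails.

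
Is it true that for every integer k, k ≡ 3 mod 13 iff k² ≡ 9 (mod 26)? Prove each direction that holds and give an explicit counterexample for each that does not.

Neither implication holds.

[⇒] This fails: take k = 16. Then 16 ≡ 3 (mod 13), but 16² = 256 ≡ 22 (mod 26), not 9.

[⇐] This fails: take k = 23. Then 23² = 529 ≡ 9 (mod 26), yet 23 ≡ 10 (mod 13), not 3.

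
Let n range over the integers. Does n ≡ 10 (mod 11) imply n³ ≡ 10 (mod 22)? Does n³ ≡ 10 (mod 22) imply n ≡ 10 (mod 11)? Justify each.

The forward direction fails; the converse holds.

Forward direction. This fails: take n = 21. Then 21 ≡ 10 (mod 11), but 21³ = 9261 ≡ 21 (mod 22), not 10.

Converse. The residues r modulo 22 with r³ ≡ 10 (mod 22) are exactly {10}, and each is ≡ 10 (mod 11).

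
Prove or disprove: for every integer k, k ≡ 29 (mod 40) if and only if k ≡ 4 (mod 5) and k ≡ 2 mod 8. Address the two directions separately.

Neither implication holds.

(→) This fails: k = 29 gives 29 ≡ 29 (mod 40) but 29 ≡ 5 (mod 8), so the conjunction on the right does not hold.

(←) This fails: k = 34 satisfies both congruences on the right (34 ≡ 4 mod 5 and 34 ≡ 2 mod 8) yet 34 ≡ 34 (mod 40), not 29.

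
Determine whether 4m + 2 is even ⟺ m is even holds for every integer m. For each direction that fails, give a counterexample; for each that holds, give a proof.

(→) This fails: take m = 5. Then 4m + 2 = 22, which is even, yet m = 5 is odd, not even.

(←) Suppose m is even. Since 4 is even, 4m is even for every m, so 4m + 2 has the same parity as 2, which is even. Hence 4m + 2 is even.

Not equivalent: only (⇐) holds.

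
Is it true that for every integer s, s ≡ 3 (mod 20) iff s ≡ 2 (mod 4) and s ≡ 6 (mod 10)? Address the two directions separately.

Neither direction holds.

(⟹) This fails: s = 3 gives 3 ≡ 3 (mod 20) but 3 ≡ 3 (mod 4), so the conjunction on the right does not hold.

(⟸) This fails: s = 6 satisfies both congruences on the right (6 ≡ 2 mod 4 and 6 ≡ 6 mod 10) yet 6 ≡ 6 (mod 20), not 3.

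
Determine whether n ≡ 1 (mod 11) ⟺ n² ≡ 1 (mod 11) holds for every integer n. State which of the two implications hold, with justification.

The forward direction holds; the converse fails.

[⇒] Suppose n ≡ 1 (mod 11). Write n = 11j + 1. Then (11j + 1)² = 121j² + 22j + 1 = 11(11j² + 2j) + 1, so n² ≡ 1 (mod 11).

[⇐] This fails: take n = 10. Then 10² = 100 ≡ 1 (mod 11), yet 10 ≡ 10 (mod 11), not 1.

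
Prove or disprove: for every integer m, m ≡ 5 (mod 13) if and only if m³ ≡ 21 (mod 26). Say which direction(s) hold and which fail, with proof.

Neither implication holds.

Forward direction. This fails: take m = 18. Then 18 ≡ 5 (mod 13), but 18³ = 5832 ≡ 8 (mod 26), not 21.

Converse. This fails: take m = 15. Then 15³ = 3375 ≡ 21 (mod 26), yet 15 ≡ 2 (mod 13), not 5.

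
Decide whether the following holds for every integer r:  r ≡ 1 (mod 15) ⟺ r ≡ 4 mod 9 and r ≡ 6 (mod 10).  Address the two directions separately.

(⟹) This fails: r = 1 gives 1 ≡ 1 (mod 15) but 1 ≡ 1 (mod 9), so the conjunction on the right does not hold.

(⟸) Conversely, if r ≡ 4 (mod 9) and r ≡ 6 (mod 10), then by the Chinese remainder theorem r ≡ 76 (mod 90). Since 76 ≡ 1 (mod 15) and 15 ∣ 90, we get r ≡ 1 (mod 15).

The forward direction fails; the converse holds.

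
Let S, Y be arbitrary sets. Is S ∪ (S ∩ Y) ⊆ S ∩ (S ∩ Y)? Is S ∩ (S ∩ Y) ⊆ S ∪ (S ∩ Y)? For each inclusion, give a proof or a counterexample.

(⊆) fails; (⊇) holds.

(⟹) This inclusion fails. Take S = {1}, Y = ∅; then 1 ∈ S ∪ (S ∩ Y) but 1 ∉ S ∩ (S ∩ Y).

(⟸) Let x ∈ S ∩ (S ∩ Y). Then x ∈ S ∩ Y, from which x ∈ S ∪ (S ∩ Y).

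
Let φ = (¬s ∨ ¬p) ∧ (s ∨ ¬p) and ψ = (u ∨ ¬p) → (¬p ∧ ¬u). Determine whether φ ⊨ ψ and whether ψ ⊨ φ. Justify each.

Neither direction holds.

(⟹) This fails. Under p = F, u = T, s = F, the left side is true but the right side is false.

(⟸) This fails. Under p = T, u = F, s = F, the left side is false but the right side is true.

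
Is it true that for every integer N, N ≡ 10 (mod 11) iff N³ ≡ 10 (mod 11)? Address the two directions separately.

Both directions hold; the statement is true.

(→) Suppose N ≡ 10 (mod 11). Write N = 11j + 10. Then (11j + 10)³ = 1331j³ + 3630j² + 3300j + 1000 = 11(121j³ + 330j² + 300j + 90) + 10, so N³ ≡ 10 (mod 11).

(←) For the converse, argue contrapositively. If N ≢ 10 (mod 11), then N is congruent to one of 0, 1, 2, 3, 4, 5, 6, 7, 8, 9 modulo 11, and these give N³ ≡ 0, 1, 8, 5, 9, 4, 7, 2, 6, 3 respectively — never 10.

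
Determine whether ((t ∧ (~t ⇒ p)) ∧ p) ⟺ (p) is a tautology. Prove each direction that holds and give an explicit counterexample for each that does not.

Forward direction. Assume the antecedent. If t is true, the antecedent forces (t = T, p = T), and p holds there. If t is false, the antecedent cannot hold. Either way p holds.

Converse. This fails. Under t = F, p = T, the left side is false but the right side is true.

Only the forward direction holds.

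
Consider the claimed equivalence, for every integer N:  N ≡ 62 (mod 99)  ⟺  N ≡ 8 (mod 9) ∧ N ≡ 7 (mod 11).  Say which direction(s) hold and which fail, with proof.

(⇒) Suppose N ≡ 62 (mod 99); write N = 99j + 62. Since 9 ∣ 99, reducing mod 9 gives N ≡ 62 ≡ 8 (mod 9); since 11 ∣ 99, reducing mod 11 gives N ≡ 62 ≡ 7 (mod 11).

(⇐) Conversely, if N ≡ 8 (mod 9) and N ≡ 7 (mod 11), then by the Chinese remainder theorem N ≡ 62 (mod 99). This is exactly N ≡ 62 (mod 99).

The biconditional holds.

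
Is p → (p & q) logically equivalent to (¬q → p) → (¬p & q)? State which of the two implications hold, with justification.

The forward direction fails; the converse holds.

[⇒] This fails. Under q = T, p = T, the left side is true but the right side is false.

[⇐] Assume the antecedent. If q is true, p → (p & q) reduces to true regardless of the other variables. If q is false, the antecedent forces (q = F, p = F), and p → (p & q) holds there. Either way p → (p & q) holds.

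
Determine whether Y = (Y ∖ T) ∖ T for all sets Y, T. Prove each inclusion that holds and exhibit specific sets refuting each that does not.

Only the reverse inclusion holds.

(⟸) Let x ∈ (Y ∖ T) ∖ T. Then x ∈ Y and x ∉ T, from which x ∈ Y.

(⟹) This inclusion fails. Take Y = {1}, T = {1}; then 1 ∈ Y but 1 ∉ (Y ∖ T) ∖ T.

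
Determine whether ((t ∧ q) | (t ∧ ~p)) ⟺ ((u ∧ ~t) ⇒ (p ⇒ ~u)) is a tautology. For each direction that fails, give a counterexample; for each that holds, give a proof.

(⇒) Assume the antecedent. If t is true, (u ∧ ~t) ⇒ (p ⇒ ~u) reduces to true regardless of the other variables. If t is false, the antecedent cannot hold. Either way (u ∧ ~t) ⇒ (p ⇒ ~u) holds.

(⇐) This fails. Under t = F, q = F, p = F, u = F, the left side is false but the right side is true.

(⇒) holds; (⇐) fails.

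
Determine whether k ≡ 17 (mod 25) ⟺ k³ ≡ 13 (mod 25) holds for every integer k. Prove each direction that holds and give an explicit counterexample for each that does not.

(→) Suppose k ≡ 17 (mod 25). Write k = 25j + 17. Then (25j + 17)³ = 15625j³ + 31875j² + 21675j + 4913 = 25(625j³ + 1275j² + 867j + 196) + 13, so k³ ≡ 13 (mod 25).

(←) Conversely, suppose k³ ≡ 13 (mod 25). The only residue r in {0, …, 24} with r³ ≡ 13 (mod 25) is r = 17, so k ≡ 17 (mod 25).

The biconditional holds.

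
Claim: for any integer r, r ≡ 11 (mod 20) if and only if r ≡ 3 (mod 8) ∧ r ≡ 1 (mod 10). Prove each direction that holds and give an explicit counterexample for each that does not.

(⟹) This fails: r = 31 gives 31 ≡ 11 (mod 20) but 31 ≡ 7 (mod 8), so the conjunction on the right does not hold.

(⟸) Conversely, if r ≡ 3 (mod 8) and r ≡ 1 (mod 10), then by the Chinese remainder theorem r ≡ 11 (mod 40). Since 11 ≡ 11 (mod 20) and 20 ∣ 40, we get r ≡ 11 (mod 20).

The forward direction fails; the converse holds.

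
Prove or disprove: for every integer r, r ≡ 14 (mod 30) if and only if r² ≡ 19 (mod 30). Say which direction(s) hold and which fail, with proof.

Forward direction. This fails: take r = 14. Then 14 ≡ 14 (mod 30), but 14² = 196 ≡ 16 (mod 30), not 19.

Converse. This fails: take r = 7. Then 7² = 49 ≡ 19 (mod 30), yet 7 ≡ 7 (mod 30), not 14.

Neither implication holds.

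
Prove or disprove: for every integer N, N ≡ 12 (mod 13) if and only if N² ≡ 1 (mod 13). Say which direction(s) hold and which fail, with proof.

(⇒) holds; (⇐) fails.

(←) This fails: take N = 1. Then 1² = 1 ≡ 1 (mod 13), yet 1 ≡ 1 (mod 13), not 12.

(→) Suppose N ≡ 12 (mod 13). Write N = 13j + 12. Then (13j + 12)² = 169j² + 312j + 144 = 13(13j² + 24j + 11) + 1, so N² ≡ 1 (mod 13).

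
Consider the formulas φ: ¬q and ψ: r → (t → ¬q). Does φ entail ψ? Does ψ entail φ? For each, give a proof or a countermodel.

(⇒) holds; (⇐) fails.

Converse. This fails. Under r = F, q = T, t = F, the left side is false but the right side is true.

Forward direction. Assume the antecedent. If r is true, the antecedent forces (r = T, q = F, t = F) or (r = T, q = F, t = T), and r → (t → ¬q) holds there. If r is false, r → (t → ¬q) reduces to true regardless of the other variables. Either way r → (t → ¬q) holds.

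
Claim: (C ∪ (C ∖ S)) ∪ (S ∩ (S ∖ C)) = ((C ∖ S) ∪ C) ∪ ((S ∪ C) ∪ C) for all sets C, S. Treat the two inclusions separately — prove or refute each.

(⊆) Let x ∈ (C ∪ (C ∖ S)) ∪ (S ∩ (S ∖ C)). Then either x ∈ C and x ∉ S; or x ∈ S and x ∉ C; or x ∈ C ∩ S. In each case x ∈ ((C ∖ S) ∪ C) ∪ ((S ∪ C) ∪ C), so (C ∪ (C ∖ S)) ∪ (S ∩ (S ∖ C)) ⊆ ((C ∖ S) ∪ C) ∪ ((S ∪ C) ∪ C).

(⊇) Let x ∈ ((C ∖ S) ∪ C) ∪ ((S ∪ C) ∪ C). Then either x ∈ C and x ∉ S; or x ∈ S and x ∉ C; or x ∈ C ∩ S. In each case x ∈ (C ∪ (C ∖ S)) ∪ (S ∩ (S ∖ C)), so ((C ∖ S) ∪ C) ∪ ((S ∪ C) ∪ C) ⊆ (C ∪ (C ∖ S)) ∪ (S ∩ (S ∖ C)).

Both inclusions hold; the sets are equal.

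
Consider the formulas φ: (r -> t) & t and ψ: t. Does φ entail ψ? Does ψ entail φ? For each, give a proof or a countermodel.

The biconditional holds.

(→) Assume the antecedent. If r is true, the antecedent forces (r = T, t = T), and t holds there. If r is false, the antecedent forces (r = F, t = T), and t holds there. Either way t holds.

(←) Assume the antecedent. If r is true, the antecedent forces (r = T, t = T), and (r -> t) & t holds there. If r is false, the antecedent forces (r = F, t = T), and (r -> t) & t holds there. Either way (r -> t) & t holds.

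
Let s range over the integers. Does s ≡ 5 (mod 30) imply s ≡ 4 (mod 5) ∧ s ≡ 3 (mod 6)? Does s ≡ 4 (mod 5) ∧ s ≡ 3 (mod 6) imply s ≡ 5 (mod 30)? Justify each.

[⇒] This fails: s = 5 gives 5 ≡ 5 (mod 30) but 5 ≡ 0 (mod 5), so the conjunction on the right does not hold.

[⇐] This fails: s = 9 satisfies both congruences on the right (9 ≡ 4 mod 5 and 9 ≡ 3 mod 6) yet 9 ≡ 9 (mod 30), not 5.

Both directions fail.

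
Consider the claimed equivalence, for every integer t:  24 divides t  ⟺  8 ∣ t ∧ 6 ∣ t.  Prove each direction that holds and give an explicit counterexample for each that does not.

Both implications hold.

(⇐) Suppose 8 ∣ t and 6 ∣ t. Any common multiple of 8 and 6 is a multiple of their lcm; here lcm(8, 6) = 8·6/gcd(8, 6) = 48/2 = 24, so 24 ∣ t.

(⇒) If 24 ∣ t, write t = 24q. Since 24 = 3·8, t = 8·(3q), so 8 ∣ t; and since 24 = 4·6, t = 6·(4q), so 6 ∣ t.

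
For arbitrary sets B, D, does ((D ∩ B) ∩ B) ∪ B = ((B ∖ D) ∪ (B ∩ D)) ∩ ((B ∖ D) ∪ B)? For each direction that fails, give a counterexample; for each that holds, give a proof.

Both inclusions hold.

(⊆) Let x ∈ ((D ∩ B) ∩ B) ∪ B. Then either x ∈ B and x ∉ D; or x ∈ B ∩ D. In each case x ∈ ((B ∖ D) ∪ (B ∩ D)) ∩ ((B ∖ D) ∪ B), so ((D ∩ B) ∩ B) ∪ B ⊆ ((B ∖ D) ∪ (B ∩ D)) ∩ ((B ∖ D) ∪ B).

(⊇) Let x ∈ ((B ∖ D) ∪ (B ∩ D)) ∩ ((B ∖ D) ∪ B). Then either x ∈ B and x ∉ D; or x ∈ B ∩ D. In each case x ∈ ((D ∩ B) ∩ B) ∪ B, so ((B ∖ D) ∪ (B ∩ D)) ∩ ((B ∖ D) ∪ B) ⊆ ((D ∩ B) ∩ B) ∪ B.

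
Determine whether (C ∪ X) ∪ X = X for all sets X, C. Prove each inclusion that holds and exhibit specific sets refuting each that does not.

Only the reverse inclusion holds.

Forward inclusion. This inclusion fails. Take X = ∅, C = {1}; then 1 ∈ (C ∪ X) ∪ X but 1 ∉ X.

Reverse inclusion. Let x ∈ X. Then either x ∈ X and x ∉ C; or x ∈ X ∩ C. In each case x ∈ (C ∪ X) ∪ X, so X ⊆ (C ∪ X) ∪ X.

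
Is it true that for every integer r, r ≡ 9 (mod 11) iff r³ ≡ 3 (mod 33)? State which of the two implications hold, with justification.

Only the reverse direction holds.

(⇒) This fails: take r = 20. Then 20 ≡ 9 (mod 11), but 20³ = 8000 ≡ 14 (mod 33), not 3.

(⇐) Conversely, the residues r modulo 33 with r³ ≡ 3 (mod 33) are exactly {9}, and each is ≡ 9 (mod 11).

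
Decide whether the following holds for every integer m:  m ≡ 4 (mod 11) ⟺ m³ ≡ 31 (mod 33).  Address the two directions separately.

[⇐] The residues r modulo 33 with r³ ≡ 31 (mod 33) are exactly {4}, and each is ≡ 4 (mod 11).

[⇒] This fails: take m = 15. Then 15 ≡ 4 (mod 11), but 15³ = 3375 ≡ 9 (mod 33), not 31.

The forward direction fails; the converse holds.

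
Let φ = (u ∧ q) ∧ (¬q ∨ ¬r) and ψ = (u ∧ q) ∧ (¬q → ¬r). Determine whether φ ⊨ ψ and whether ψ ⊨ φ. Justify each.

The forward direction holds; the converse fails.

[⇐] This fails. Under q = T, u = T, r = T, the left side is false but the right side is true.

[⇒] Assume the antecedent. If q is true, the antecedent forces (q = T, u = T, r = F), and (u ∧ q) ∧ (¬q → ¬r) holds there. If q is false, the antecedent cannot hold. Either way (u ∧ q) ∧ (¬q → ¬r) holds.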